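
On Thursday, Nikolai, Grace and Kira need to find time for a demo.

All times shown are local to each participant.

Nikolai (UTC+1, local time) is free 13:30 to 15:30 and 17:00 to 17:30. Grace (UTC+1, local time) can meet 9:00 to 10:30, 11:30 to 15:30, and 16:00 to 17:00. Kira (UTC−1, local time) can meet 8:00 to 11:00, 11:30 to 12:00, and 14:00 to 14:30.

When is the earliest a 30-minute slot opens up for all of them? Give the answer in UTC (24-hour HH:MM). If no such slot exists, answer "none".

Nikolai → UTC: 12:30–14:30, 16:00–16:30.
Grace → UTC: 08:00–09:30, 10:30–14:30, 15:00–16:00.
Kira → UTC: 09:00–12:00, 12:30–13:00, 15:00–15:30.
Nikolai ∩ Grace: 12:30–14:30.
Nikolai ∩ Grace ∩ Kira: 12:30–13:00.
Windows ≥ 30 min: 12:30–13:00.
Earliest such window starts at 12:30.

12:30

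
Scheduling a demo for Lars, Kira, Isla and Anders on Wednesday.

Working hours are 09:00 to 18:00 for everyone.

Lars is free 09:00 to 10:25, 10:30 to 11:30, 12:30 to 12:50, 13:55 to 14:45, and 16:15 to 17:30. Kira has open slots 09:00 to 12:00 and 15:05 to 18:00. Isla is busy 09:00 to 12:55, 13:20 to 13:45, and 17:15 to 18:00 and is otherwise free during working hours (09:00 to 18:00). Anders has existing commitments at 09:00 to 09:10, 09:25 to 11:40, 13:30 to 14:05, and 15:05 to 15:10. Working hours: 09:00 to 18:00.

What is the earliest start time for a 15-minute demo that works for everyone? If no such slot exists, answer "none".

16:15

Isla free within 09:00–18:00: 12:55–13:20, 13:45–17:15.
Anders free within 09:00–18:00: 09:10–09:25, 11:40–13:30, 14:05–15:05, 15:10–18:00.
Lars ∩ Kira: 09:00–10:25, 10:30–11:30, 16:15–17:30.
Lars ∩ Kira ∩ Isla: 16:15–17:15.
Lars ∩ Kira ∩ Isla ∩ Anders: 16:15–17:15.
Windows ≥ 15 min: 16:15–17:15.
Earliest such window starts at 16:15.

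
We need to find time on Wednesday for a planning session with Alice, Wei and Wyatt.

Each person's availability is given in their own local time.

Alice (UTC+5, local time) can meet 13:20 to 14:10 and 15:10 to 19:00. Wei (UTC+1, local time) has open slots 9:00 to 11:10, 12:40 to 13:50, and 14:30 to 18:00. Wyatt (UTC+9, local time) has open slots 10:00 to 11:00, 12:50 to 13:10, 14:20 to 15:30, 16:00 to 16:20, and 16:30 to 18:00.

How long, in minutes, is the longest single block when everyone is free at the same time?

40 minutes

Alice → UTC: 08:20–09:10, 10:10–14:00.
Wei → UTC: 08:00–10:10, 11:40–12:50, 13:30–17:00.
Wyatt → UTC: 01:00–02:00, 03:50–04:10, 05:20–06:30, 07:00–07:20, 07:30–09:00.
Alice ∩ Wei: 08:20–09:10, 11:40–12:50, 13:30–14:00.
Alice ∩ Wei ∩ Wyatt: 08:20–09:00.
Single common window of 40 minutes.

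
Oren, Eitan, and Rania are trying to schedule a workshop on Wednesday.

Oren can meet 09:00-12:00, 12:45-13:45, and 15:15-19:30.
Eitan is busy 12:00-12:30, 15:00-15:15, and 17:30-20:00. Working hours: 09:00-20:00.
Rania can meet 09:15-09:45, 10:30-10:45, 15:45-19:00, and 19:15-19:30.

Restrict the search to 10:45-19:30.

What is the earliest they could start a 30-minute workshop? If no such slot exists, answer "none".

Eitan free within 09:00–20:00: 09:00–12:00, 12:30–15:00, 15:15–17:30.
Oren ∩ Eitan: 09:00–12:00, 12:45–13:45, 15:15–17:30.
Oren ∩ Eitan ∩ Rania: 09:15–09:45, 10:30–10:45, 15:45–17:30.
Restricted to 10:45–19:30: 15:45–17:30.
Windows ≥ 30 min: 15:45–17:30.
Earliest such window starts at 15:45.

15:45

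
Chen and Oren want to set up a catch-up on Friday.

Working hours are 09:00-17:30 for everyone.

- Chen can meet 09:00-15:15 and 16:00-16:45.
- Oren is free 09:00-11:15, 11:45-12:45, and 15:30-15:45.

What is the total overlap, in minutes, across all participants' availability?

Chen ∩ Oren: 09:00–11:15, 11:45–12:45.
Total common minutes: 135 + 60 = 195.

195 minutes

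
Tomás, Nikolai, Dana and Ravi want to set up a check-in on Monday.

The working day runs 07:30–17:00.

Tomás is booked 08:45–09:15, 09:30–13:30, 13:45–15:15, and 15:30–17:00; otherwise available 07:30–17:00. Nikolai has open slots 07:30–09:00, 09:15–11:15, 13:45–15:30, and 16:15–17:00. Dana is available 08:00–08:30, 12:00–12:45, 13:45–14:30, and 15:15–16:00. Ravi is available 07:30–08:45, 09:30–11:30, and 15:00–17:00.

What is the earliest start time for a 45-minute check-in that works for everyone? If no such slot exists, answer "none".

none

Tomás free within 07:30–17:00: 07:30–08:45, 09:15–09:30, 13:30–13:45, 15:15–15:30.
Tomás ∩ Nikolai: 07:30–08:45, 09:15–09:30, 15:15–15:30.
Tomás ∩ Nikolai ∩ Dana: 08:00–08:30, 15:15–15:30.
Tomás ∩ Nikolai ∩ Dana ∩ Ravi: 08:00–08:30, 15:15–15:30.
Windows ≥ 45 min: (none).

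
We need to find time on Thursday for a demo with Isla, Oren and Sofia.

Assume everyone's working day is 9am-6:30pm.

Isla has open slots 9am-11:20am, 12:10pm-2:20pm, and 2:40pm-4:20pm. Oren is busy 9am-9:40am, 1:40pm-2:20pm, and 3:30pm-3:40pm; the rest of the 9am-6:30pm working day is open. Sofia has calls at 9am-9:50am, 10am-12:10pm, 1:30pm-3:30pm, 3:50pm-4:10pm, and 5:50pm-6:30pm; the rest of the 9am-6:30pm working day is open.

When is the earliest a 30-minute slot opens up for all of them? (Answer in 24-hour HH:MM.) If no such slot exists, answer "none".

12:10

Oren free within 09:00–18:30: 09:40–13:40, 14:20–15:30, 15:40–18:30.
Sofia free within 09:00–18:30: 09:50–10:00, 12:10–13:30, 15:30–15:50, 16:10–17:50.
Isla ∩ Oren: 09:40–11:20, 12:10–13:40, 14:40–15:30, 15:40–16:20.
Isla ∩ Oren ∩ Sofia: 09:50–10:00, 12:10–13:30, 15:40–15:50, 16:10–16:20.
Windows ≥ 30 min: 12:10–13:30.
Earliest such window starts at 12:10.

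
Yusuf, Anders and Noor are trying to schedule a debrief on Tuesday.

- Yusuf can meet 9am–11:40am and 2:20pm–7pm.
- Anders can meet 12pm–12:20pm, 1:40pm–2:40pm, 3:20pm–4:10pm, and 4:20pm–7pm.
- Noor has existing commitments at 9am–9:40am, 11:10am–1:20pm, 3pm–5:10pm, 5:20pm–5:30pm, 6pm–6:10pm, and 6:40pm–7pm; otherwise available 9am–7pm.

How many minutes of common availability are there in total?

Noor free within 09:00–19:00: 09:40–11:10, 13:20–15:00, 17:10–17:20, 17:30–18:00, 18:10–18:40.
Yusuf ∩ Anders: 14:20–14:40, 15:20–16:10, 16:20–19:00.
Yusuf ∩ Anders ∩ Noor: 14:20–14:40, 17:10–17:20, 17:30–18:00, 18:10–18:40.
Total common minutes: 20 + 10 + 30 + 30 = 90.

90 minutes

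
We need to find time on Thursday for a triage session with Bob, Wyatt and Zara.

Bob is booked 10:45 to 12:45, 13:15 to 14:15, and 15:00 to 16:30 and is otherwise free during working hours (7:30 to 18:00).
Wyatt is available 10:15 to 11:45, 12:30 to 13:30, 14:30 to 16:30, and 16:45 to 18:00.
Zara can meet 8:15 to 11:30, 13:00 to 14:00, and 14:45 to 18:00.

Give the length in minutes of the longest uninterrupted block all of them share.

Bob free within 07:30–18:00: 07:30–10:45, 12:45–13:15, 14:15–15:00, 16:30–18:00.
Bob ∩ Wyatt: 10:15–10:45, 12:45–13:15, 14:30–15:00, 16:45–18:00.
Bob ∩ Wyatt ∩ Zara: 10:15–10:45, 13:00–13:15, 14:45–15:00, 16:45–18:00.
Common window lengths: 30, 15, 15, 75 min; longest is 75.

75 minutes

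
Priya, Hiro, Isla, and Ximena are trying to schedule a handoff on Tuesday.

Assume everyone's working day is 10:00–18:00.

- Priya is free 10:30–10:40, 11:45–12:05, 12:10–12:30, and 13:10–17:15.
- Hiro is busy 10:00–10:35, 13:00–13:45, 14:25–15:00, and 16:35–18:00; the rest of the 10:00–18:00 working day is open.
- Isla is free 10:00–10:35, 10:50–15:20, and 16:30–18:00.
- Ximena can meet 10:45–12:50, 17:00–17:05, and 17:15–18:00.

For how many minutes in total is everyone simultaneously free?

40 minutes

Hiro free within 10:00–18:00: 10:35–13:00, 13:45–14:25, 15:00–16:35.
Priya ∩ Hiro: 10:35–10:40, 11:45–12:05, 12:10–12:30, 13:45–14:25, 15:00–16:35.
Priya ∩ Hiro ∩ Isla: 11:45–12:05, 12:10–12:30, 13:45–14:25, 15:00–15:20, 16:30–16:35.
Priya ∩ Hiro ∩ Isla ∩ Ximena: 11:45–12:05, 12:10–12:30.
Total common minutes: 20 + 20 = 40.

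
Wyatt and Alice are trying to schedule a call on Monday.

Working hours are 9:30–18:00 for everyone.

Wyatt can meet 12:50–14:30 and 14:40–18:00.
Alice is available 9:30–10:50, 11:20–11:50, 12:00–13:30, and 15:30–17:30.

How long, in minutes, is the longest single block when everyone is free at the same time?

Wyatt ∩ Alice: 12:50–13:30, 15:30–17:30.
Common window lengths: 40, 120 min; longest is 120.

120 minutes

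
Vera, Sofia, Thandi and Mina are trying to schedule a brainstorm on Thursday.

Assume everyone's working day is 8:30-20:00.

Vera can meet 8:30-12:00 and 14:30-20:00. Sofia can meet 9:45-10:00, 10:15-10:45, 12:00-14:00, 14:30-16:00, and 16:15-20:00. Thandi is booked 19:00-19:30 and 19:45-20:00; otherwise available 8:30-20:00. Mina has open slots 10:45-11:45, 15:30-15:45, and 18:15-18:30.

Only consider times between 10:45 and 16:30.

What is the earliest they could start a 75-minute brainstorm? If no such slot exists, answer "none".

none

Thandi free within 08:30–20:00: 08:30–19:00, 19:30–19:45.
Vera ∩ Sofia: 09:45–10:00, 10:15–10:45, 14:30–16:00, 16:15–20:00.
Vera ∩ Sofia ∩ Thandi: 09:45–10:00, 10:15–10:45, 14:30–16:00, 16:15–19:00, 19:30–19:45.
Vera ∩ Sofia ∩ Thandi ∩ Mina: 15:30–15:45, 18:15–18:30.
Restricted to 10:45–16:30: 15:30–15:45.
Windows ≥ 75 min: (none).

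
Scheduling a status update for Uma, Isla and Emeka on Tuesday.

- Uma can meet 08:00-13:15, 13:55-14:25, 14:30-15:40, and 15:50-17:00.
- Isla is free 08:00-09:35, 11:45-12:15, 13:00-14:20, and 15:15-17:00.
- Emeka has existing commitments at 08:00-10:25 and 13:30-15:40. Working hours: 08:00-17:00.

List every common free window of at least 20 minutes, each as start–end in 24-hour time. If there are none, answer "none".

Emeka free within 08:00–17:00: 10:25–13:30, 15:40–17:00.
Uma ∩ Isla: 08:00–09:35, 11:45–12:15, 13:00–13:15, 13:55–14:20, 15:15–15:40, 15:50–17:00.
Uma ∩ Isla ∩ Emeka: 11:45–12:15, 13:00–13:15, 15:50–17:00.
Windows ≥ 20 min: 11:45–12:15, 15:50–17:00.

11:45–12:15, 15:50–17:00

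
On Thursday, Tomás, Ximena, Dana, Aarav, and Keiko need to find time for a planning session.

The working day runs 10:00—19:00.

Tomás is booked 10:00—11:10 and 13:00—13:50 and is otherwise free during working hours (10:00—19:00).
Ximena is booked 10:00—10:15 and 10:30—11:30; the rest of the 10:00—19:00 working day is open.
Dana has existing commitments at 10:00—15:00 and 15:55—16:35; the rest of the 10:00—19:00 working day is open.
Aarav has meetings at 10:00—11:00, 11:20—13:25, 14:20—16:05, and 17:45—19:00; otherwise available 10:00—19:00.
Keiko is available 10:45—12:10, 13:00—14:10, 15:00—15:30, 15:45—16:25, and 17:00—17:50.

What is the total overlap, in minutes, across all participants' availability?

45 minutes

Tomás free within 10:00–19:00: 11:10–13:00, 13:50–19:00.
Ximena free within 10:00–19:00: 10:15–10:30, 11:30–19:00.
Dana free within 10:00–19:00: 15:00–15:55, 16:35–19:00.
Aarav free within 10:00–19:00: 11:00–11:20, 13:25–14:20, 16:05–17:45.
Tomás ∩ Ximena: 11:30–13:00, 13:50–19:00.
Tomás ∩ Ximena ∩ Dana: 15:00–15:55, 16:35–19:00.
Tomás ∩ Ximena ∩ Dana ∩ Aarav: 16:35–17:45.
Tomás ∩ Ximena ∩ Dana ∩ Aarav ∩ Keiko: 17:00–17:45.
Total common minutes: 45.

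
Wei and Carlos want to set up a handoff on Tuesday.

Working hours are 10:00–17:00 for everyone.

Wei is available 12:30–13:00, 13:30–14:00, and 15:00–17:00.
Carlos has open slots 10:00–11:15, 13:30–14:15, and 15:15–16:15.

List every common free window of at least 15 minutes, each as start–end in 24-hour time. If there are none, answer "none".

13:30–14:00, 15:15–16:15

Wei ∩ Carlos: 13:30–14:00, 15:15–16:15.
Windows ≥ 15 min: 13:30–14:00, 15:15–16:15.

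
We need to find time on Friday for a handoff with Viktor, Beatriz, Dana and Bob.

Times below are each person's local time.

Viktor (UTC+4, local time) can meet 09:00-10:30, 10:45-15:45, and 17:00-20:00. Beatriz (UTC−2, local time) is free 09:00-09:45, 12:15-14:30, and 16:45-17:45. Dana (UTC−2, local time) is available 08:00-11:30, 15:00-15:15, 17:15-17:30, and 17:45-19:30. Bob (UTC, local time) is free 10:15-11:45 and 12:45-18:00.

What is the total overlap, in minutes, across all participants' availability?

45 minutes

Viktor → UTC: 05:00–06:30, 06:45–11:45, 13:00–16:00.
Beatriz → UTC: 11:00–11:45, 14:15–16:30, 18:45–19:45.
Dana → UTC: 10:00–13:30, 17:00–17:15, 19:15–19:30, 19:45–21:30.
Bob → UTC: 10:15–11:45, 12:45–18:00.
Viktor ∩ Beatriz: 11:00–11:45, 14:15–16:00.
Viktor ∩ Beatriz ∩ Dana: 11:00–11:45.
Viktor ∩ Beatriz ∩ Dana ∩ Bob: 11:00–11:45.
Total common minutes: 45.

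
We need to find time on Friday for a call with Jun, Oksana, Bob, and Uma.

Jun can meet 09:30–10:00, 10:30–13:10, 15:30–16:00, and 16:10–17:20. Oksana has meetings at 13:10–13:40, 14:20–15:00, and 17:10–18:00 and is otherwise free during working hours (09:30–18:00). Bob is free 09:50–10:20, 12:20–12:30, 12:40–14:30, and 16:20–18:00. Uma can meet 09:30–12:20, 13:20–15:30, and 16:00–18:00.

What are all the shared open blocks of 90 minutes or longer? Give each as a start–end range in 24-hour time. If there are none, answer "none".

none

Oksana free within 09:30–18:00: 09:30–13:10, 13:40–14:20, 15:00–17:10.
Jun ∩ Oksana: 09:30–10:00, 10:30–13:10, 15:30–16:00, 16:10–17:10.
Jun ∩ Oksana ∩ Bob: 09:50–10:00, 12:20–12:30, 12:40–13:10, 16:20–17:10.
Jun ∩ Oksana ∩ Bob ∩ Uma: 09:50–10:00, 16:20–17:10.
Windows ≥ 90 min: (none).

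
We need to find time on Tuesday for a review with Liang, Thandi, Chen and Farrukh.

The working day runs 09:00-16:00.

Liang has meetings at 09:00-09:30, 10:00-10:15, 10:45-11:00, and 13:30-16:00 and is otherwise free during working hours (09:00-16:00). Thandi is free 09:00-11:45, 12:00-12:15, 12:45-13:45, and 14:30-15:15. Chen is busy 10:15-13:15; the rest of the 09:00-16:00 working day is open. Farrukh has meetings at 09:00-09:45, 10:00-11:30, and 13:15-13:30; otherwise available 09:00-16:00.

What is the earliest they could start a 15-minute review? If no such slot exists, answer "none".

09:45

Liang free within 09:00–16:00: 09:30–10:00, 10:15–10:45, 11:00–13:30.
Chen free within 09:00–16:00: 09:00–10:15, 13:15–16:00.
Farrukh free within 09:00–16:00: 09:45–10:00, 11:30–13:15, 13:30–16:00.
Liang ∩ Thandi: 09:30–10:00, 10:15–10:45, 11:00–11:45, 12:00–12:15, 12:45–13:30.
Liang ∩ Thandi ∩ Chen: 09:30–10:00, 13:15–13:30.
Liang ∩ Thandi ∩ Chen ∩ Farrukh: 09:45–10:00.
Windows ≥ 15 min: 09:45–10:00.
Earliest such window starts at 09:45.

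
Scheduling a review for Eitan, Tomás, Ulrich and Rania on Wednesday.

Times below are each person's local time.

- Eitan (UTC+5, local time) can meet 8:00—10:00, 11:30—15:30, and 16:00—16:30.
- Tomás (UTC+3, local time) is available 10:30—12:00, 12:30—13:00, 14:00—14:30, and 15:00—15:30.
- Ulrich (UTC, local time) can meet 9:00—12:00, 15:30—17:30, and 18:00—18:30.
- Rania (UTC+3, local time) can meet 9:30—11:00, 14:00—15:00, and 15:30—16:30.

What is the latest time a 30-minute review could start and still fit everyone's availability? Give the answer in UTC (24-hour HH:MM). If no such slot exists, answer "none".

Eitan → UTC: 03:00–05:00, 06:30–10:30, 11:00–11:30.
Tomás → UTC: 07:30–09:00, 09:30–10:00, 11:00–11:30, 12:00–12:30.
Ulrich → UTC: 09:00–12:00, 15:30–17:30, 18:00–18:30.
Rania → UTC: 06:30–08:00, 11:00–12:00, 12:30–13:30.
Eitan ∩ Tomás: 07:30–09:00, 09:30–10:00, 11:00–11:30.
Eitan ∩ Tomás ∩ Ulrich: 09:30–10:00, 11:00–11:30.
Eitan ∩ Tomás ∩ Ulrich ∩ Rania: 11:00–11:30.
Windows ≥ 30 min: 11:00–11:30.
Latest start in the last window 11:00–11:30 is 11:30 − 30 min = 11:00.

11:00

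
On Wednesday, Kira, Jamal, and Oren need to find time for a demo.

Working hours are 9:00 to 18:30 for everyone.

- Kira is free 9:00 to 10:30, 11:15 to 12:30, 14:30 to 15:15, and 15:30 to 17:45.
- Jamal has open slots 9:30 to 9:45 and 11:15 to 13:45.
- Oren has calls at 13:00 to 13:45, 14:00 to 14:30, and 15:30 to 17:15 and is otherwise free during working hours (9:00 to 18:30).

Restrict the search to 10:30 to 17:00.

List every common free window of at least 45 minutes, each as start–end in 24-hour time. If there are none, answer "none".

11:15–12:30

Oren free within 09:00–18:30: 09:00–13:00, 13:45–14:00, 14:30–15:30, 17:15–18:30.
Kira ∩ Jamal: 09:30–09:45, 11:15–12:30.
Kira ∩ Jamal ∩ Oren: 09:30–09:45, 11:15–12:30.
Restricted to 10:30–17:00: 11:15–12:30.
Windows ≥ 45 min: 11:15–12:30.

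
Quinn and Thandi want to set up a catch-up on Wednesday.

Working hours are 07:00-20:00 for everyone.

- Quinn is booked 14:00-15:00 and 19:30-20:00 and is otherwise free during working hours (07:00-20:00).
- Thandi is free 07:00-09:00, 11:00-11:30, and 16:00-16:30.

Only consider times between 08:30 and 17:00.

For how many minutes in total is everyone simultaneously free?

90 minutes

Quinn free within 07:00–20:00: 07:00–14:00, 15:00–19:30.
Quinn ∩ Thandi: 07:00–09:00, 11:00–11:30, 16:00–16:30.
Restricted to 08:30–17:00: 08:30–09:00, 11:00–11:30, 16:00–16:30.
Total common minutes: 30 + 30 + 30 = 90.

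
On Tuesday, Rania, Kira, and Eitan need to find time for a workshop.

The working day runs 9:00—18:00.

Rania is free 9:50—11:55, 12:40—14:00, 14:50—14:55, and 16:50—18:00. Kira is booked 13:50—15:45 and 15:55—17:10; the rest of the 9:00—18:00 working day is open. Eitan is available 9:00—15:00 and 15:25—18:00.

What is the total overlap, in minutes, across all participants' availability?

245 minutes

Kira free within 09:00–18:00: 09:00–13:50, 15:45–15:55, 17:10–18:00.
Rania ∩ Kira: 09:50–11:55, 12:40–13:50, 17:10–18:00.
Rania ∩ Kira ∩ Eitan: 09:50–11:55, 12:40–13:50, 17:10–18:00.
Total common minutes: 125 + 70 + 50 = 245.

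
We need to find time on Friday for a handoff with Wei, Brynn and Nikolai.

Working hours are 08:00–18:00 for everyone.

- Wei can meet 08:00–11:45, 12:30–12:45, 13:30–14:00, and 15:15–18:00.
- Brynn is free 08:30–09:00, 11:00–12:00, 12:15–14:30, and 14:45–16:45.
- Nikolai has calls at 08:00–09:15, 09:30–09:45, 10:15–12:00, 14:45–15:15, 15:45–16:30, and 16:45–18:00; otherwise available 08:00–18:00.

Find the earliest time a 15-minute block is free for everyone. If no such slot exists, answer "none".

Nikolai free within 08:00–18:00: 09:15–09:30, 09:45–10:15, 12:00–14:45, 15:15–15:45, 16:30–16:45.
Wei ∩ Brynn: 08:30–09:00, 11:00–11:45, 12:30–12:45, 13:30–14:00, 15:15–16:45.
Wei ∩ Brynn ∩ Nikolai: 12:30–12:45, 13:30–14:00, 15:15–15:45, 16:30–16:45.
Windows ≥ 15 min: 12:30–12:45, 13:30–14:00, 15:15–15:45, 16:30–16:45.
Earliest such window starts at 12:30.

12:30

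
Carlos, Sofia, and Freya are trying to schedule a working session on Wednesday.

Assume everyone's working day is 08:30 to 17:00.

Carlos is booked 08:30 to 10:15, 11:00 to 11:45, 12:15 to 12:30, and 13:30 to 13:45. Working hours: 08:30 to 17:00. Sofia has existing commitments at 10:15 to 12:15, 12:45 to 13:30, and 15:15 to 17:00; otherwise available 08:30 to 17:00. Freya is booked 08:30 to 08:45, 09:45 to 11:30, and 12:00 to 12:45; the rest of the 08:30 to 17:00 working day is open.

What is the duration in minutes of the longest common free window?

Carlos free within 08:30–17:00: 10:15–11:00, 11:45–12:15, 12:30–13:30, 13:45–17:00.
Sofia free within 08:30–17:00: 08:30–10:15, 12:15–12:45, 13:30–15:15.
Freya free within 08:30–17:00: 08:45–09:45, 11:30–12:00, 12:45–17:00.
Carlos ∩ Sofia: 12:30–12:45, 13:45–15:15.
Carlos ∩ Sofia ∩ Freya: 13:45–15:15.
Single common window of 90 minutes.

90 minutes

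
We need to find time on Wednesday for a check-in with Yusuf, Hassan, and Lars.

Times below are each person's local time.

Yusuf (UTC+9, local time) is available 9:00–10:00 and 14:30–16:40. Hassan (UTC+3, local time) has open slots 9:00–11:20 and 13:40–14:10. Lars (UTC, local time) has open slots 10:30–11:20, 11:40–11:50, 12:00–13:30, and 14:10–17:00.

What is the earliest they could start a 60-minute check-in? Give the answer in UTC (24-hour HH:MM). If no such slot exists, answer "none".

Yusuf → UTC: 00:00–01:00, 05:30–07:40.
Hassan → UTC: 06:00–08:20, 10:40–11:10.
Lars → UTC: 10:30–11:20, 11:40–11:50, 12:00–13:30, 14:10–17:00.
Yusuf ∩ Hassan: 06:00–07:40.
Yusuf ∩ Hassan ∩ Lars: (none).
Windows ≥ 60 min: (none).

none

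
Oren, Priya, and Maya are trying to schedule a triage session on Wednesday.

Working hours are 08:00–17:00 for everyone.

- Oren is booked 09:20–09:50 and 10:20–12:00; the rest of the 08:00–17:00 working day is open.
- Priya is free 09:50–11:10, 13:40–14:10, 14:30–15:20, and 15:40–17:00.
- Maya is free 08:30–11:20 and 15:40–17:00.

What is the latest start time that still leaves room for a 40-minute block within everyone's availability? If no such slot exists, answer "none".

16:20

Oren free within 08:00–17:00: 08:00–09:20, 09:50–10:20, 12:00–17:00.
Oren ∩ Priya: 09:50–10:20, 13:40–14:10, 14:30–15:20, 15:40–17:00.
Oren ∩ Priya ∩ Maya: 09:50–10:20, 15:40–17:00.
Windows ≥ 40 min: 15:40–17:00.
Latest start in the last window 15:40–17:00 is 17:00 − 40 min = 16:20.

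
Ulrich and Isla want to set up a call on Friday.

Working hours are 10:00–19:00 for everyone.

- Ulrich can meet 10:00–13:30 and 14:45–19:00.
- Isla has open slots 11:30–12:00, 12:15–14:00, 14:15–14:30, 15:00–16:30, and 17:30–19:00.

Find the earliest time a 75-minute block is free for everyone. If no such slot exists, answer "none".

Ulrich ∩ Isla: 11:30–12:00, 12:15–13:30, 15:00–16:30, 17:30–19:00.
Windows ≥ 75 min: 12:15–13:30, 15:00–16:30, 17:30–19:00.
Earliest such window starts at 12:15.

12:15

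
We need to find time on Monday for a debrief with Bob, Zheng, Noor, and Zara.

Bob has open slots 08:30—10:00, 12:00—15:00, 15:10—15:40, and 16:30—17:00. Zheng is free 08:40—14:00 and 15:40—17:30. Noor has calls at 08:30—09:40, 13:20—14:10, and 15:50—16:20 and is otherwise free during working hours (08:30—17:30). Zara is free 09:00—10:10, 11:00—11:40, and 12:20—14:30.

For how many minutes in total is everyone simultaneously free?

Noor free within 08:30–17:30: 09:40–13:20, 14:10–15:50, 16:20–17:30.
Bob ∩ Zheng: 08:40–10:00, 12:00–14:00, 16:30–17:00.
Bob ∩ Zheng ∩ Noor: 09:40–10:00, 12:00–13:20, 16:30–17:00.
Bob ∩ Zheng ∩ Noor ∩ Zara: 09:40–10:00, 12:20–13:20.
Total common minutes: 20 + 60 = 80.

80 minutes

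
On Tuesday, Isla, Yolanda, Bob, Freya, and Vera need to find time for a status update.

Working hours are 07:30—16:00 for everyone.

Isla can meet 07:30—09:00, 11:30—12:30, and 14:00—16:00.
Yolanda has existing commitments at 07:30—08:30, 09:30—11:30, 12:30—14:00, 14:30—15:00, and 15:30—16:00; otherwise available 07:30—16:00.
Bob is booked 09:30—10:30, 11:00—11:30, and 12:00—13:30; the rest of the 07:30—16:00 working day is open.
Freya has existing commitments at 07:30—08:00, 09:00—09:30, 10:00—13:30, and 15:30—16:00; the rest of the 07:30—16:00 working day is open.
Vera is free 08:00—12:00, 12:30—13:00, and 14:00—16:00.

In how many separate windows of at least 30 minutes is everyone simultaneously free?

Yolanda free within 07:30–16:00: 08:30–09:30, 11:30–12:30, 14:00–14:30, 15:00–15:30.
Bob free within 07:30–16:00: 07:30–09:30, 10:30–11:00, 11:30–12:00, 13:30–16:00.
Freya free within 07:30–16:00: 08:00–09:00, 09:30–10:00, 13:30–15:30.
Isla ∩ Yolanda: 08:30–09:00, 11:30–12:30, 14:00–14:30, 15:00–15:30.
Isla ∩ Yolanda ∩ Bob: 08:30–09:00, 11:30–12:00, 14:00–14:30, 15:00–15:30.
Isla ∩ Yolanda ∩ Bob ∩ Freya: 08:30–09:00, 14:00–14:30, 15:00–15:30.
Isla ∩ Yolanda ∩ Bob ∩ Freya ∩ Vera: 08:30–09:00, 14:00–14:30, 15:00–15:30.
Windows ≥ 30 min: 08:30–09:00, 14:00–14:30, 15:00–15:30.
That's 3 windows.

3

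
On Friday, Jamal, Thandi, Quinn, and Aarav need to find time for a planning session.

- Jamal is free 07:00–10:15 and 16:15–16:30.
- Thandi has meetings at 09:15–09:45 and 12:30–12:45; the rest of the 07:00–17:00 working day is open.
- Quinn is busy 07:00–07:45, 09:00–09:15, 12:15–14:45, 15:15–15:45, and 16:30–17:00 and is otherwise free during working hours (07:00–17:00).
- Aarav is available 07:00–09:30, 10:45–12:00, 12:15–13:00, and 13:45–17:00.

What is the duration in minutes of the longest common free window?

75 minutes

Thandi free within 07:00–17:00: 07:00–09:15, 09:45–12:30, 12:45–17:00.
Quinn free within 07:00–17:00: 07:45–09:00, 09:15–12:15, 14:45–15:15, 15:45–16:30.
Jamal ∩ Thandi: 07:00–09:15, 09:45–10:15, 16:15–16:30.
Jamal ∩ Thandi ∩ Quinn: 07:45–09:00, 09:45–10:15, 16:15–16:30.
Jamal ∩ Thandi ∩ Quinn ∩ Aarav: 07:45–09:00, 16:15–16:30.
Common window lengths: 75, 15 min; longest is 75.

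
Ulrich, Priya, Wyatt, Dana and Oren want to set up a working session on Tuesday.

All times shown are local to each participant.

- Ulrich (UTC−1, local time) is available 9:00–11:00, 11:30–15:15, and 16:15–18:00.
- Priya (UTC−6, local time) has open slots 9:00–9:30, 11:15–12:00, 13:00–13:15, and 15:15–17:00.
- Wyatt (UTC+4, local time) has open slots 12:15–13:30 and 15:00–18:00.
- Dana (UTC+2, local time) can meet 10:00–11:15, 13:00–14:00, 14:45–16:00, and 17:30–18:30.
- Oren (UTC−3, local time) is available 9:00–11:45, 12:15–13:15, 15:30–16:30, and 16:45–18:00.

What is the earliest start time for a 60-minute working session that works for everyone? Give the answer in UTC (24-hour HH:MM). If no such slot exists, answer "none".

Ulrich → UTC: 10:00–12:00, 12:30–16:15, 17:15–19:00.
Priya → UTC: 15:00–15:30, 17:15–18:00, 19:00–19:15, 21:15–23:00.
Wyatt → UTC: 08:15–09:30, 11:00–14:00.
Dana → UTC: 08:00–09:15, 11:00–12:00, 12:45–14:00, 15:30–16:30.
Oren → UTC: 12:00–14:45, 15:15–16:15, 18:30–19:30, 19:45–21:00.
Ulrich ∩ Priya: 15:00–15:30, 17:15–18:00.
Ulrich ∩ Priya ∩ Wyatt: (none).
Ulrich ∩ Priya ∩ Wyatt ∩ Dana: (none).
Ulrich ∩ Priya ∩ Wyatt ∩ Dana ∩ Oren: (none).
Windows ≥ 60 min: (none).

none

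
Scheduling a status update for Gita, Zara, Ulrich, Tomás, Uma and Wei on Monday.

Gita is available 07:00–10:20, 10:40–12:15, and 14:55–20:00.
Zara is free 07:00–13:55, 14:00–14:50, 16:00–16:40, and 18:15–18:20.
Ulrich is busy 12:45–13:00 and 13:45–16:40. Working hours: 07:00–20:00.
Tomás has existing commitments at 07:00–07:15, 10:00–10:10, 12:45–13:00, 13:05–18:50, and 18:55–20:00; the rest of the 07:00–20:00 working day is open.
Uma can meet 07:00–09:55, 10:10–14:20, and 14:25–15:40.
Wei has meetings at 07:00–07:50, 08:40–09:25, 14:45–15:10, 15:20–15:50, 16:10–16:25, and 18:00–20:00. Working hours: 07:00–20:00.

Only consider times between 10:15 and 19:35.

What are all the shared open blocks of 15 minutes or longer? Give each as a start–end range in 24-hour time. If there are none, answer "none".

10:40–12:15

Ulrich free within 07:00–20:00: 07:00–12:45, 13:00–13:45, 16:40–20:00.
Tomás free within 07:00–20:00: 07:15–10:00, 10:10–12:45, 13:00–13:05, 18:50–18:55.
Wei free within 07:00–20:00: 07:50–08:40, 09:25–14:45, 15:10–15:20, 15:50–16:10, 16:25–18:00.
Gita ∩ Zara: 07:00–10:20, 10:40–12:15, 16:00–16:40, 18:15–18:20.
Gita ∩ Zara ∩ Ulrich: 07:00–10:20, 10:40–12:15, 18:15–18:20.
Gita ∩ Zara ∩ Ulrich ∩ Tomás: 07:15–10:00, 10:10–10:20, 10:40–12:15.
Gita ∩ Zara ∩ Ulrich ∩ Tomás ∩ Uma: 07:15–09:55, 10:10–10:20, 10:40–12:15.
Gita ∩ Zara ∩ Ulrich ∩ Tomás ∩ Uma ∩ Wei: 07:50–08:40, 09:25–09:55, 10:10–10:20, 10:40–12:15.
Restricted to 10:15–19:35: 10:15–10:20, 10:40–12:15.
Windows ≥ 15 min: 10:40–12:15.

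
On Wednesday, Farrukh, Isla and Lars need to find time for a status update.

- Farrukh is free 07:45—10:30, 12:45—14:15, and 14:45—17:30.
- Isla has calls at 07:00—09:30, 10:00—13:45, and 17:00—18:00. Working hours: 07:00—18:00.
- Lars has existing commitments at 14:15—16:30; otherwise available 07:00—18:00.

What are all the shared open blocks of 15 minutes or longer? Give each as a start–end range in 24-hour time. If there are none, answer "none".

09:30–10:00, 13:45–14:15, 16:30–17:00

Isla free within 07:00–18:00: 09:30–10:00, 13:45–17:00.
Lars free within 07:00–18:00: 07:00–14:15, 16:30–18:00.
Farrukh ∩ Isla: 09:30–10:00, 13:45–14:15, 14:45–17:00.
Farrukh ∩ Isla ∩ Lars: 09:30–10:00, 13:45–14:15, 16:30–17:00.
Windows ≥ 15 min: 09:30–10:00, 13:45–14:15, 16:30–17:00.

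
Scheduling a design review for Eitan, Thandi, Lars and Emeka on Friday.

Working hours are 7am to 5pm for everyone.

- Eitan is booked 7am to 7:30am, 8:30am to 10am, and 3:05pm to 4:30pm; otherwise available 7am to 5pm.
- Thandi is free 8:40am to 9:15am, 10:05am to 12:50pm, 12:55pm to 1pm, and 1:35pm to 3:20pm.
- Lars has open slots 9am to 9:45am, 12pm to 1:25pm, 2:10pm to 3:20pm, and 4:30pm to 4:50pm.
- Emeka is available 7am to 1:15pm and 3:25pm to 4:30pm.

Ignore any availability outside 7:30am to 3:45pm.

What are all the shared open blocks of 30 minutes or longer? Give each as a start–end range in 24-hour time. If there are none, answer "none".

12:00–12:50

Eitan free within 07:00–17:00: 07:30–08:30, 10:00–15:05, 16:30–17:00.
Eitan ∩ Thandi: 10:05–12:50, 12:55–13:00, 13:35–15:05.
Eitan ∩ Thandi ∩ Lars: 12:00–12:50, 12:55–13:00, 14:10–15:05.
Eitan ∩ Thandi ∩ Lars ∩ Emeka: 12:00–12:50, 12:55–13:00.
Restricted to 07:30–15:45: 12:00–12:50, 12:55–13:00.
Windows ≥ 30 min: 12:00–12:50.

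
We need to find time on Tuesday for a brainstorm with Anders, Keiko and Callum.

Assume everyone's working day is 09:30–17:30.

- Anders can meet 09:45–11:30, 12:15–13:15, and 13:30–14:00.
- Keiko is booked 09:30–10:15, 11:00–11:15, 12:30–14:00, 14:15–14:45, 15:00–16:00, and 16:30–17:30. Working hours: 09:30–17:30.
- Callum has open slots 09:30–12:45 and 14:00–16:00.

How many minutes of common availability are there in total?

Keiko free within 09:30–17:30: 10:15–11:00, 11:15–12:30, 14:00–14:15, 14:45–15:00, 16:00–16:30.
Anders ∩ Keiko: 10:15–11:00, 11:15–11:30, 12:15–12:30.
Anders ∩ Keiko ∩ Callum: 10:15–11:00, 11:15–11:30, 12:15–12:30.
Total common minutes: 45 + 15 + 15 = 75.

75 minutes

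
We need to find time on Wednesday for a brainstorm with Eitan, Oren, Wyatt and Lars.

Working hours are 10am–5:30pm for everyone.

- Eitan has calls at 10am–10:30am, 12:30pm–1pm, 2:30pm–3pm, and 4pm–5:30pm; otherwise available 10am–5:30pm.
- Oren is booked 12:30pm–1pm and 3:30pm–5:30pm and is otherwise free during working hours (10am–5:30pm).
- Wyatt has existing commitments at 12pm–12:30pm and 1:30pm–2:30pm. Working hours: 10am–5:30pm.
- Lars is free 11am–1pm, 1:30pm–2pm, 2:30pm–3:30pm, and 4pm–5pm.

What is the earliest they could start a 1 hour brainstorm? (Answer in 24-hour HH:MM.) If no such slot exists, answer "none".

11:00

Eitan free within 10:00–17:30: 10:30–12:30, 13:00–14:30, 15:00–16:00.
Oren free within 10:00–17:30: 10:00–12:30, 13:00–15:30.
Wyatt free within 10:00–17:30: 10:00–12:00, 12:30–13:30, 14:30–17:30.
Eitan ∩ Oren: 10:30–12:30, 13:00–14:30, 15:00–15:30.
Eitan ∩ Oren ∩ Wyatt: 10:30–12:00, 13:00–13:30, 15:00–15:30.
Eitan ∩ Oren ∩ Wyatt ∩ Lars: 11:00–12:00, 15:00–15:30.
Windows ≥ 60 min: 11:00–12:00.
Earliest such window starts at 11:00.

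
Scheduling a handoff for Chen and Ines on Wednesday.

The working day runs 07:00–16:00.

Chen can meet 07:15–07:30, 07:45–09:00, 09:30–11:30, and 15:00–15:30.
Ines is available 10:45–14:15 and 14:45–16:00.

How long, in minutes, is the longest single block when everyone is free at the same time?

45 minutes

Chen ∩ Ines: 10:45–11:30, 15:00–15:30.
Common window lengths: 45, 30 min; longest is 45.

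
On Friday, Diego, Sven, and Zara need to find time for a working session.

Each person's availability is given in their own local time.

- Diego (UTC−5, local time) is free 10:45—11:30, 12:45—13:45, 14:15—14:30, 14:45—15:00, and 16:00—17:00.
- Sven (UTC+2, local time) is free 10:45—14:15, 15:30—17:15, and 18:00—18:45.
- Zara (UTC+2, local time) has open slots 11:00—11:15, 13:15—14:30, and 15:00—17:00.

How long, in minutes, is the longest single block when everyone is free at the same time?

0 minutes

Diego → UTC: 15:45–16:30, 17:45–18:45, 19:15–19:30, 19:45–20:00, 21:00–22:00.
Sven → UTC: 08:45–12:15, 13:30–15:15, 16:00–16:45.
Zara → UTC: 09:00–09:15, 11:15–12:30, 13:00–15:00.
Diego ∩ Sven: 16:00–16:30.
Diego ∩ Sven ∩ Zara: (none).
No common window.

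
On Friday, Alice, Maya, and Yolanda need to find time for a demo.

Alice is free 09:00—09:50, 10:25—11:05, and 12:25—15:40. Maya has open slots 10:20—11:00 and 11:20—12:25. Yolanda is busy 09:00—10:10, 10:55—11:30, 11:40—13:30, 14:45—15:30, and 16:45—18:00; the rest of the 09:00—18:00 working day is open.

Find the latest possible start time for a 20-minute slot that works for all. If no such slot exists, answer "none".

Yolanda free within 09:00–18:00: 10:10–10:55, 11:30–11:40, 13:30–14:45, 15:30–16:45.
Alice ∩ Maya: 10:25–11:00.
Alice ∩ Maya ∩ Yolanda: 10:25–10:55.
Windows ≥ 20 min: 10:25–10:55.
Latest start in the last window 10:25–10:55 is 10:55 − 20 min = 10:35.

10:35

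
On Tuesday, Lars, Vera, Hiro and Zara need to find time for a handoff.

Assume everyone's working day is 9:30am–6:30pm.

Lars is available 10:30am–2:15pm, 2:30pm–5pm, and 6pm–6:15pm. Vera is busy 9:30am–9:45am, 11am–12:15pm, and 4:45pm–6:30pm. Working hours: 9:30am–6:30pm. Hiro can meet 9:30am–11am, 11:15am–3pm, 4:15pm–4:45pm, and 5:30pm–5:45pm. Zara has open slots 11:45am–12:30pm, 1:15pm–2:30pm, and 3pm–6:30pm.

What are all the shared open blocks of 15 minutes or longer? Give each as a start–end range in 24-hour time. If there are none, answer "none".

12:15–12:30, 13:15–14:15, 16:15–16:45

Vera free within 09:30–18:30: 09:45–11:00, 12:15–16:45.
Lars ∩ Vera: 10:30–11:00, 12:15–14:15, 14:30–16:45.
Lars ∩ Vera ∩ Hiro: 10:30–11:00, 12:15–14:15, 14:30–15:00, 16:15–16:45.
Lars ∩ Vera ∩ Hiro ∩ Zara: 12:15–12:30, 13:15–14:15, 16:15–16:45.
Windows ≥ 15 min: 12:15–12:30, 13:15–14:15, 16:15–16:45.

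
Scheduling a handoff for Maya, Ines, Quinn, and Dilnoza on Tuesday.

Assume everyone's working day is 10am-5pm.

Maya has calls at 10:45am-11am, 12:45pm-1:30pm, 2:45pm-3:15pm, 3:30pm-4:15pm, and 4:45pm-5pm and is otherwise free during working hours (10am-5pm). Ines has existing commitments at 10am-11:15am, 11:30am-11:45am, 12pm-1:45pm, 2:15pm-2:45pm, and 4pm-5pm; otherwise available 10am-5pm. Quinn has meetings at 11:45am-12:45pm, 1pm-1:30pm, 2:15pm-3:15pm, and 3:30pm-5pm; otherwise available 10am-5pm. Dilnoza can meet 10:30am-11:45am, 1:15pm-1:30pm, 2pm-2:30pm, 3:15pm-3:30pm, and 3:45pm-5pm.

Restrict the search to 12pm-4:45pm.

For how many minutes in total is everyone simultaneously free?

30 minutes

Maya free within 10:00–17:00: 10:00–10:45, 11:00–12:45, 13:30–14:45, 15:15–15:30, 16:15–16:45.
Ines free within 10:00–17:00: 11:15–11:30, 11:45–12:00, 13:45–14:15, 14:45–16:00.
Quinn free within 10:00–17:00: 10:00–11:45, 12:45–13:00, 13:30–14:15, 15:15–15:30.
Maya ∩ Ines: 11:15–11:30, 11:45–12:00, 13:45–14:15, 15:15–15:30.
Maya ∩ Ines ∩ Quinn: 11:15–11:30, 13:45–14:15, 15:15–15:30.
Maya ∩ Ines ∩ Quinn ∩ Dilnoza: 11:15–11:30, 14:00–14:15, 15:15–15:30.
Restricted to 12:00–16:45: 14:00–14:15, 15:15–15:30.
Total common minutes: 15 + 15 = 30.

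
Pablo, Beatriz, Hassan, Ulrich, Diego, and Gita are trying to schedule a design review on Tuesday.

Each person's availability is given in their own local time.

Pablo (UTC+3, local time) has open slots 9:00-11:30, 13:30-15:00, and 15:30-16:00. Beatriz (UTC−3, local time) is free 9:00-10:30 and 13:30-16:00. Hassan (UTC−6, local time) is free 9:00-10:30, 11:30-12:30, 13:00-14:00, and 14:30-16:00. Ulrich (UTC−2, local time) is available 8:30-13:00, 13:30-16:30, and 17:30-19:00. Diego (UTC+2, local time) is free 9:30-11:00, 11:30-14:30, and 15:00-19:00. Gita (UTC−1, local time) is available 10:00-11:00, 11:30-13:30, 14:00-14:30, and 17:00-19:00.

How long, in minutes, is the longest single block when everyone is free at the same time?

0 minutes

Pablo → UTC: 06:00–08:30, 10:30–12:00, 12:30–13:00.
Beatriz → UTC: 12:00–13:30, 16:30–19:00.
Hassan → UTC: 15:00–16:30, 17:30–18:30, 19:00–20:00, 20:30–22:00.
Ulrich → UTC: 10:30–15:00, 15:30–18:30, 19:30–21:00.
Diego → UTC: 07:30–09:00, 09:30–12:30, 13:00–17:00.
Gita → UTC: 11:00–12:00, 12:30–14:30, 15:00–15:30, 18:00–20:00.
Pablo ∩ Beatriz: 12:30–13:00.
Pablo ∩ Beatriz ∩ Hassan: (none).
Pablo ∩ Beatriz ∩ Hassan ∩ Ulrich: (none).
Pablo ∩ Beatriz ∩ Hassan ∩ Ulrich ∩ Diego: (none).
Pablo ∩ Beatriz ∩ Hassan ∩ Ulrich ∩ Diego ∩ Gita: (none).
No common window.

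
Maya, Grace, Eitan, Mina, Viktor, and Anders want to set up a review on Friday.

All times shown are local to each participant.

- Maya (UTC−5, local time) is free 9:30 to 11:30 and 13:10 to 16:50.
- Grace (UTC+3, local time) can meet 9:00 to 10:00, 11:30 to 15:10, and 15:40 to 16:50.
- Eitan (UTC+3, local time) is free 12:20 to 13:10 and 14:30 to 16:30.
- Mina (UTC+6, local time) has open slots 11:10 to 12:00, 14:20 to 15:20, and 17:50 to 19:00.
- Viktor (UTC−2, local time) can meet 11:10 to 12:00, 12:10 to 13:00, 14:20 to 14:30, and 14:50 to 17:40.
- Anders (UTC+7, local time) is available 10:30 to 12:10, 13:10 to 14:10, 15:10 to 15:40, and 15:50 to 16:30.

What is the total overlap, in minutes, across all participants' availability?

0 minutes

Maya → UTC: 14:30–16:30, 18:10–21:50.
Grace → UTC: 06:00–07:00, 08:30–12:10, 12:40–13:50.
Eitan → UTC: 09:20–10:10, 11:30–13:30.
Mina → UTC: 05:10–06:00, 08:20–09:20, 11:50–13:00.
Viktor → UTC: 13:10–14:00, 14:10–15:00, 16:20–16:30, 16:50–19:40.
Anders → UTC: 03:30–05:10, 06:10–07:10, 08:10–08:40, 08:50–09:30.
Maya ∩ Grace: (none).
Maya ∩ Grace ∩ Eitan: (none).
Maya ∩ Grace ∩ Eitan ∩ Mina: (none).
Maya ∩ Grace ∩ Eitan ∩ Mina ∩ Viktor: (none).
Maya ∩ Grace ∩ Eitan ∩ Mina ∩ Viktor ∩ Anders: (none).
Total common minutes: 0.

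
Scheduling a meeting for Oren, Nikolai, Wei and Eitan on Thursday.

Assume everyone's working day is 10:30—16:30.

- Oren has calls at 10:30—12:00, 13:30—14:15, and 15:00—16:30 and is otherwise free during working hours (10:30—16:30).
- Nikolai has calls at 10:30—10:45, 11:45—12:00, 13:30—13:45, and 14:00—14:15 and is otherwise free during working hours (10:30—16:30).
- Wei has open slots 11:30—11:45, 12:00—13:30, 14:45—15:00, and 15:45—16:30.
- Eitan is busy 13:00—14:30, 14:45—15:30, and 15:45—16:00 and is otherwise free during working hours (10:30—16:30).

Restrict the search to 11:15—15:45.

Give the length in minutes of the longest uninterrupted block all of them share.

Oren free within 10:30–16:30: 12:00–13:30, 14:15–15:00.
Nikolai free within 10:30–16:30: 10:45–11:45, 12:00–13:30, 13:45–14:00, 14:15–16:30.
Eitan free within 10:30–16:30: 10:30–13:00, 14:30–14:45, 15:30–15:45, 16:00–16:30.
Oren ∩ Nikolai: 12:00–13:30, 14:15–15:00.
Oren ∩ Nikolai ∩ Wei: 12:00–13:30, 14:45–15:00.
Oren ∩ Nikolai ∩ Wei ∩ Eitan: 12:00–13:00.
Restricted to 11:15–15:45: 12:00–13:00.
Single common window of 60 minutes.

60 minutes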